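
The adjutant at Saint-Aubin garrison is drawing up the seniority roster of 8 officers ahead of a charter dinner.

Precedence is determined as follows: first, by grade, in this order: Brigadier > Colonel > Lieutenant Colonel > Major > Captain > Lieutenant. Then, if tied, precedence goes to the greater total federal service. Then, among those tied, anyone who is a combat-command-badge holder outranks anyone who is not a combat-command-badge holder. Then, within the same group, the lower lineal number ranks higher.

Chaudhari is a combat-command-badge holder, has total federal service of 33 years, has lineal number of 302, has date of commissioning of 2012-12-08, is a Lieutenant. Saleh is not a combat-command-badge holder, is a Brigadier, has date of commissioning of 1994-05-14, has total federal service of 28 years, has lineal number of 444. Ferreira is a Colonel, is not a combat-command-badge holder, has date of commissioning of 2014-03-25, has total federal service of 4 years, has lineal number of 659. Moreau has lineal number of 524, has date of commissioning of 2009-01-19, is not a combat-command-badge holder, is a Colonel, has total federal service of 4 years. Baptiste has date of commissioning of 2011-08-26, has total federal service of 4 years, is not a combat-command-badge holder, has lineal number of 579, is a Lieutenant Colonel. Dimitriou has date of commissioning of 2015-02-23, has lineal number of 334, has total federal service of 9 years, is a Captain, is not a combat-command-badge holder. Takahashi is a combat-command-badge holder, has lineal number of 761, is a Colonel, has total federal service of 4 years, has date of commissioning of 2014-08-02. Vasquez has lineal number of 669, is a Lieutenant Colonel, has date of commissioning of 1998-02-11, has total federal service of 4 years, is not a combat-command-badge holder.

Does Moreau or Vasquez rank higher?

Moreau

By grade: Saleh (Brigadier); then Takahashi, Moreau and Ferreira (Colonel); then Baptiste and Vasquez (Lieutenant Colonel); then Dimitriou (Captain); then Chaudhari (Lieutenant).
Takahashi, Moreau and Ferreira all have total federal service 4 years, so the next rule applies.
Among Takahashi, Moreau and Ferreira, a combat-command-badge holder before not a combat-command-badge holder: Takahashi (a combat-command-badge holder) before Moreau and Ferreira (not a combat-command-badge holder).
Among Moreau and Ferreira, by lineal number (lower first): Moreau (524) before Ferreira (659).
Baptiste and Vasquez both have total federal service 4 years, so the next rule applies.
Baptiste and Vasquez are each not a combat-command-badge holder, so the next rule applies.
Among Baptiste and Vasquez, by lineal number (lower first): Baptiste (579) before Vasquez (669).
So Moreau takes precedence.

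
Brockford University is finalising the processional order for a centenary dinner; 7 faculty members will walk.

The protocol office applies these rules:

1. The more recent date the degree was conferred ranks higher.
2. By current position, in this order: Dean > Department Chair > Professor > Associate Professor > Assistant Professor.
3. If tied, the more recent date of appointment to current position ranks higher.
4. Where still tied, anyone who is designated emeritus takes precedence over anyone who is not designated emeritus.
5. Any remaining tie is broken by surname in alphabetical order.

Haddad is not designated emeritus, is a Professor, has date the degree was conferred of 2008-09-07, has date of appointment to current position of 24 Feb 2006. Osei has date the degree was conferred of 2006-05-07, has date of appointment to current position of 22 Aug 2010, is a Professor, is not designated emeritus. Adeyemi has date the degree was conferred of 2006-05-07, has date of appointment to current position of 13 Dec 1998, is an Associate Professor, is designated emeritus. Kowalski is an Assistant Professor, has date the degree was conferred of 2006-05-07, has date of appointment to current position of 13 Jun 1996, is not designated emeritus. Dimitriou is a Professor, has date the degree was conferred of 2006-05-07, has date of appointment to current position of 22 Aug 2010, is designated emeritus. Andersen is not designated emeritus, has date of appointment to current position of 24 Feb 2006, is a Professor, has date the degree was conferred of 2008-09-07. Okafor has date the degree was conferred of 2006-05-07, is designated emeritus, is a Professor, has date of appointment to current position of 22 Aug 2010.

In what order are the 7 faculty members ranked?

Andersen, Haddad, Dimitriou, Okafor, Osei, Adeyemi, Kowalski

By date the degree was conferred (later first): Andersen and Haddad (both 2008-09-07); then Dimitriou, Okafor, Osei, Adeyemi and Kowalski (each 2006-05-07).
Andersen and Haddad are each Professor, so the next rule applies.
Andersen and Haddad both have date of appointment to current position 24 Feb 2006, so the next rule applies.
Andersen and Haddad are each not designated emeritus, so the next rule applies.
Among Andersen and Haddad, alphabetically by surname: Andersen before Haddad.
Among Dimitriou, Okafor, Osei, Adeyemi and Kowalski, by current position: Dimitriou, Okafor and Osei (Professor) before Adeyemi (Associate Professor) before Kowalski (Assistant Professor).
Dimitriou, Okafor and Osei all have date of appointment to current position 22 Aug 2010, so the next rule applies.
Among Dimitriou, Okafor and Osei, designated emeritus before not designated emeritus: Dimitriou and Okafor (designated emeritus) before Osei (not designated emeritus).
Among Dimitriou and Okafor, alphabetically by surname: Dimitriou before Okafor.
Full order: Andersen, Haddad, Dimitriou, Okafor, Osei, Adeyemi, Kowalski.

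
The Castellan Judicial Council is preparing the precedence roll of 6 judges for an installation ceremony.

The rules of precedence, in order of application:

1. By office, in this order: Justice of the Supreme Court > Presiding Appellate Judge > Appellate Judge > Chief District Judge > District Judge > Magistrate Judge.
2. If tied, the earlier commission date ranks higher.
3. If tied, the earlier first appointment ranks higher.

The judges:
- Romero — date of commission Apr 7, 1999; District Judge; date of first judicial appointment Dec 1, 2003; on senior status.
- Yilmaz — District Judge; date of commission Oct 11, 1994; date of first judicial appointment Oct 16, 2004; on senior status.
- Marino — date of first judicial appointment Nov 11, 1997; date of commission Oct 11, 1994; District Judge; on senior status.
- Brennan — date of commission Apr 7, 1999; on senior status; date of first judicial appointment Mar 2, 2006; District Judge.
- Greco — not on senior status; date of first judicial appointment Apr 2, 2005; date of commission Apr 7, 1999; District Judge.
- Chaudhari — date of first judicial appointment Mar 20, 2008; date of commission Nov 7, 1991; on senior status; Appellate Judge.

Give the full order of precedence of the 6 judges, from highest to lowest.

Chaudhari, Marino, Yilmaz, Romero, Greco, Brennan

By office: Chaudhari (Appellate Judge); then Marino, Yilmaz, Romero, Greco and Brennan (District Judge).
Among Marino, Yilmaz, Romero, Greco and Brennan, by date of commission (earlier first): Marino and Yilmaz (Oct 11, 1994) before Romero, Greco and Brennan (Apr 7, 1999).
Among Marino and Yilmaz, by date of first judicial appointment (earlier first): Marino (Nov 11, 1997) before Yilmaz (Oct 16, 2004).
Among Romero, Greco and Brennan, by date of first judicial appointment (earlier first): Romero (Dec 1, 2003) before Greco (Apr 2, 2005) before Brennan (Mar 2, 2006).
Full order: Chaudhari, Marino, Yilmaz, Romero, Greco, Brennan.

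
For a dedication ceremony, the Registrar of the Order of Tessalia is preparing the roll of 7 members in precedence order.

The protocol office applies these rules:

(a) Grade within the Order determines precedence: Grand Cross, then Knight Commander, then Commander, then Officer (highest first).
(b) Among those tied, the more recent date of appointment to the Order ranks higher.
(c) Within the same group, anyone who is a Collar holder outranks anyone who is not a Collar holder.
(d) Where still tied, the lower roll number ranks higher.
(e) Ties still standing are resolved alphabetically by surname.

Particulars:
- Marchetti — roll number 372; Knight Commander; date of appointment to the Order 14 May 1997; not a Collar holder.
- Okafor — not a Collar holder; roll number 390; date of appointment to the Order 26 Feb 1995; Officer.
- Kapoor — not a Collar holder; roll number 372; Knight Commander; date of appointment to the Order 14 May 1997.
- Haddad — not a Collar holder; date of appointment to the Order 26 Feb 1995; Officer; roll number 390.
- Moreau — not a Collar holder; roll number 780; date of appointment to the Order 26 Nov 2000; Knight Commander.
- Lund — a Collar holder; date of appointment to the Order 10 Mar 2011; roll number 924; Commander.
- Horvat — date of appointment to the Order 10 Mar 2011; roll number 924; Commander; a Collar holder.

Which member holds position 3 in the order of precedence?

Marchetti

By grade within the Order: Moreau, Kapoor and Marchetti (Knight Commander); then Horvat and Lund (Commander); then Haddad and Okafor (Officer).
Among Moreau, Kapoor and Marchetti, by date of appointment to the Order (later first): Moreau (26 Nov 2000) before Kapoor and Marchetti (14 May 1997).
Kapoor and Marchetti are each not a Collar holder, so the next rule applies.
Kapoor and Marchetti both have roll number 372, so the next rule applies.
Among Kapoor and Marchetti, alphabetically by surname: Kapoor before Marchetti.
Horvat and Lund both have date of appointment to the Order 10 Mar 2011, so the next rule applies.
Horvat and Lund are each a Collar holder, so the next rule applies.
Horvat and Lund both have roll number 924, so the next rule applies.
Among Horvat and Lund, alphabetically by surname: Horvat before Lund.
Haddad and Okafor both have date of appointment to the Order 26 Feb 1995, so the next rule applies.
Haddad and Okafor are each not a Collar holder, so the next rule applies.
Haddad and Okafor both have roll number 390, so the next rule applies.
Among Haddad and Okafor, alphabetically by surname: Haddad before Okafor.
Order: Moreau, Kapoor, Marchetti, Horvat, Lund, Haddad, Okafor.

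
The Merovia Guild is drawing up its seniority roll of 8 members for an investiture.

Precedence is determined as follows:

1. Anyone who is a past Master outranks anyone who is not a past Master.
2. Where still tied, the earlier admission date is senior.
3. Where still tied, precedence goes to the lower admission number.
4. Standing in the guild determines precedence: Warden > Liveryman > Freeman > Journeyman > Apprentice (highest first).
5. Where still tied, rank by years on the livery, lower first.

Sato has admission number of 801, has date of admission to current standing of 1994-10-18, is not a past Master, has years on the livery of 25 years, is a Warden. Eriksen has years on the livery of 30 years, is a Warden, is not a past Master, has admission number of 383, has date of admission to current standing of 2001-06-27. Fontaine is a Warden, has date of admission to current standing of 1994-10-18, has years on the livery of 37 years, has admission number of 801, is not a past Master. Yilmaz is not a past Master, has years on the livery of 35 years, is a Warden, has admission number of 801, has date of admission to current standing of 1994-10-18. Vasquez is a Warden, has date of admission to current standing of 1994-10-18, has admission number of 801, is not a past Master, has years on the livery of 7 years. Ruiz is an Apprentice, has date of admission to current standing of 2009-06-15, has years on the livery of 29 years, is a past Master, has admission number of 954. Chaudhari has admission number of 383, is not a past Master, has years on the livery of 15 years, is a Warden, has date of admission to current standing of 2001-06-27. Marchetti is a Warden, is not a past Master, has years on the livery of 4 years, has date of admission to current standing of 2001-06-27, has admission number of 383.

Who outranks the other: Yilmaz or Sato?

By the first rule: Ruiz (a past Master); then Vasquez, Sato, Yilmaz, Fontaine, Marchetti, Chaudhari and Eriksen (each not a past Master).
Among Vasquez, Sato, Yilmaz, Fontaine, Marchetti, Chaudhari and Eriksen, by date of admission to current standing (earlier first): Vasquez, Sato, Yilmaz and Fontaine (1994-10-18) before Marchetti, Chaudhari and Eriksen (2001-06-27).
Vasquez, Sato, Yilmaz and Fontaine all have admission number 801, so the next rule applies.
Vasquez, Sato, Yilmaz and Fontaine are each Warden, so the next rule applies.
Among Vasquez, Sato, Yilmaz and Fontaine, by years on the livery (lower first): Vasquez (7 years) before Sato (25 years) before Yilmaz (35 years) before Fontaine (37 years).
Marchetti, Chaudhari and Eriksen all have admission number 383, so the next rule applies.
Marchetti, Chaudhari and Eriksen are each Warden, so the next rule applies.
Among Marchetti, Chaudhari and Eriksen, by years on the livery (lower first): Marchetti (4 years) before Chaudhari (15 years) before Eriksen (30 years).
So Sato takes precedence.

Sato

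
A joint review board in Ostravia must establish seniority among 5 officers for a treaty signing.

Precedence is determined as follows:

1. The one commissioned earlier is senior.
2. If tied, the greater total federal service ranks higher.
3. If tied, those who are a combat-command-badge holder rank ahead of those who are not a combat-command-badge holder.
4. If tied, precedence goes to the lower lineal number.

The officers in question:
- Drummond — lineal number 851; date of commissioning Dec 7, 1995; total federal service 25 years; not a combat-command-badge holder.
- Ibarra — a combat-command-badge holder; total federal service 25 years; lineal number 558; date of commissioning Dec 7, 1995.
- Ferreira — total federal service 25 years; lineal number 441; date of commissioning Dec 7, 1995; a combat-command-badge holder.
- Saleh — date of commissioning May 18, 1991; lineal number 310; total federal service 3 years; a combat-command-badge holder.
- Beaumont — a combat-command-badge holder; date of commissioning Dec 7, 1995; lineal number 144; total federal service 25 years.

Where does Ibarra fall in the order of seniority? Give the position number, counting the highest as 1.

4

By date of commissioning (earlier first): Saleh (May 18, 1991); then Beaumont, Ferreira, Ibarra and Drummond (each Dec 7, 1995).
Beaumont, Ferreira, Ibarra and Drummond all have total federal service 25 years, so the next rule applies.
Among Beaumont, Ferreira, Ibarra and Drummond, a combat-command-badge holder before not a combat-command-badge holder: Beaumont, Ferreira and Ibarra (a combat-command-badge holder) before Drummond (not a combat-command-badge holder).
Among Beaumont, Ferreira and Ibarra, by lineal number (lower first): Beaumont (144) before Ferreira (441) before Ibarra (558).
Order: Saleh, Beaumont, Ferreira, Ibarra, Drummond. So position 4.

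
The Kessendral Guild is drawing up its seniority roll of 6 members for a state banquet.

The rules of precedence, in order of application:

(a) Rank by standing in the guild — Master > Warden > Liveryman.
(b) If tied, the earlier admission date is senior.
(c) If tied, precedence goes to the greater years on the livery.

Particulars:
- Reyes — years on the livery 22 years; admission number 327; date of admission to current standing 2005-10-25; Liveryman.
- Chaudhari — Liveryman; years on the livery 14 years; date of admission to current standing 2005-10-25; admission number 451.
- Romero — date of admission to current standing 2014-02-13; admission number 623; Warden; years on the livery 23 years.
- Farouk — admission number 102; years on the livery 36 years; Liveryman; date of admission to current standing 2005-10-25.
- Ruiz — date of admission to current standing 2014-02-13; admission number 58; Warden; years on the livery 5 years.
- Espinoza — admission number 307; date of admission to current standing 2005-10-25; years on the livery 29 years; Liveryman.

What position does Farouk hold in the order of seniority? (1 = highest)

3

By standing in the guild: Romero and Ruiz (Warden); then Farouk, Espinoza, Reyes and Chaudhari (Liveryman).
Romero and Ruiz both have date of admission to current standing 2014-02-13, so the next rule applies.
Among Romero and Ruiz, by years on the livery (higher first): Romero (23 years) before Ruiz (5 years).
Farouk, Espinoza, Reyes and Chaudhari all have date of admission to current standing 2005-10-25, so the next rule applies.
Among Farouk, Espinoza, Reyes and Chaudhari, by years on the livery (higher first): Farouk (36 years) before Espinoza (29 years) before Reyes (22 years) before Chaudhari (14 years).
Order: Romero, Ruiz, Farouk, Espinoza, Reyes, Chaudhari. So position 3.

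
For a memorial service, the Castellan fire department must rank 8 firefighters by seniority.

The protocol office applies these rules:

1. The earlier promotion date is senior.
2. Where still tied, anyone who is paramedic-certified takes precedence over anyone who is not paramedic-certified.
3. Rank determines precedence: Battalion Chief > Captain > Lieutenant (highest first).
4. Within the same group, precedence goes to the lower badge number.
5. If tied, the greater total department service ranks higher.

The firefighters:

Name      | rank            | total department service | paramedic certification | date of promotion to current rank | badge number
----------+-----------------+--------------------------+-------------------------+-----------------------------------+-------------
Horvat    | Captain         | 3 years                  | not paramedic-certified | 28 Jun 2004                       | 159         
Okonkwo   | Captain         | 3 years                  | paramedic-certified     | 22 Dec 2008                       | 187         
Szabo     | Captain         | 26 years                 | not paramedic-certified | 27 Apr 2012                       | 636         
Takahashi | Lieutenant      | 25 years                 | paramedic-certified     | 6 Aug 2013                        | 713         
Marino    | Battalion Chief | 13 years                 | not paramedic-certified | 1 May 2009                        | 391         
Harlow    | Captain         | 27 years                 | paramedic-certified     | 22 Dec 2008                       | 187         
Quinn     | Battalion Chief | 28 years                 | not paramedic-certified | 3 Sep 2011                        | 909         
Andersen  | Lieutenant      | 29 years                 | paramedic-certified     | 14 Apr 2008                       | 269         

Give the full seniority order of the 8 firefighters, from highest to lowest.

Horvat, Andersen, Harlow, Okonkwo, Marino, Quinn, Szabo, Takahashi

By date of promotion to current rank (earlier first): Horvat (28 Jun 2004); then Andersen (14 Apr 2008); then Harlow and Okonkwo (both 22 Dec 2008); then Marino (1 May 2009); then Quinn (3 Sep 2011); then Szabo (27 Apr 2012); then Takahashi (6 Aug 2013).
Harlow and Okonkwo are each paramedic-certified, so the next rule applies.
Harlow and Okonkwo are each Captain, so the next rule applies.
Harlow and Okonkwo both have badge number 187, so the next rule applies.
Among Harlow and Okonkwo, by total department service (higher first): Harlow (27 years) before Okonkwo (3 years).
Full order: Horvat, Andersen, Harlow, Okonkwo, Marino, Quinn, Szabo, Takahashi.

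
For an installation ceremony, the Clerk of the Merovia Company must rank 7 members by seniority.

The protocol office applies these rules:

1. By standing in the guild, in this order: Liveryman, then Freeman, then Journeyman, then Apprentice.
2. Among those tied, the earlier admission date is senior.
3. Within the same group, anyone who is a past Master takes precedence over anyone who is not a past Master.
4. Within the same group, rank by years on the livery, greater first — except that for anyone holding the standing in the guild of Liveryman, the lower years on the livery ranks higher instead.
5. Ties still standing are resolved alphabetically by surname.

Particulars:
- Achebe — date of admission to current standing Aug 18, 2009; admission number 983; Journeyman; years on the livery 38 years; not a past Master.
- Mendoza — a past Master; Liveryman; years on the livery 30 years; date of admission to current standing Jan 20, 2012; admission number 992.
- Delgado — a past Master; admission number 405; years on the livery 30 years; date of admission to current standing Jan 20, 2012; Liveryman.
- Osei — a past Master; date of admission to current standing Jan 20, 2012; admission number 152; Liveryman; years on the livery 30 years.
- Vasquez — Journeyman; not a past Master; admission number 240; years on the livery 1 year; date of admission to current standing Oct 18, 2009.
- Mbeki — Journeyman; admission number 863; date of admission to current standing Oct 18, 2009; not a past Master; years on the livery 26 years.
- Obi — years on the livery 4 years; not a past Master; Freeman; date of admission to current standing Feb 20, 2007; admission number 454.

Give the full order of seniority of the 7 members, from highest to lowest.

Delgado, Mendoza, Osei, Obi, Achebe, Mbeki, Vasquez

By standing in the guild: Delgado, Mendoza and Osei (Liveryman); then Obi (Freeman); then Achebe, Mbeki and Vasquez (Journeyman).
Delgado, Mendoza and Osei all have date of admission to current standing Jan 20, 2012, so the next rule applies.
Delgado, Mendoza and Osei are each a past Master, so the next rule applies.
Delgado, Mendoza and Osei all have years on the livery 30 years, so the next rule applies.
Among Delgado, Mendoza and Osei, alphabetically by surname: Delgado before Mendoza before Osei.
Among Achebe, Mbeki and Vasquez, by date of admission to current standing (earlier first): Achebe (Aug 18, 2009) before Mbeki and Vasquez (Oct 18, 2009).
Mbeki and Vasquez are each not a past Master, so the next rule applies.
Among Mbeki and Vasquez, by years on the livery (higher first): Mbeki (26 years) before Vasquez (1 year).
Full order: Delgado, Mendoza, Osei, Obi, Achebe, Mbeki, Vasquez.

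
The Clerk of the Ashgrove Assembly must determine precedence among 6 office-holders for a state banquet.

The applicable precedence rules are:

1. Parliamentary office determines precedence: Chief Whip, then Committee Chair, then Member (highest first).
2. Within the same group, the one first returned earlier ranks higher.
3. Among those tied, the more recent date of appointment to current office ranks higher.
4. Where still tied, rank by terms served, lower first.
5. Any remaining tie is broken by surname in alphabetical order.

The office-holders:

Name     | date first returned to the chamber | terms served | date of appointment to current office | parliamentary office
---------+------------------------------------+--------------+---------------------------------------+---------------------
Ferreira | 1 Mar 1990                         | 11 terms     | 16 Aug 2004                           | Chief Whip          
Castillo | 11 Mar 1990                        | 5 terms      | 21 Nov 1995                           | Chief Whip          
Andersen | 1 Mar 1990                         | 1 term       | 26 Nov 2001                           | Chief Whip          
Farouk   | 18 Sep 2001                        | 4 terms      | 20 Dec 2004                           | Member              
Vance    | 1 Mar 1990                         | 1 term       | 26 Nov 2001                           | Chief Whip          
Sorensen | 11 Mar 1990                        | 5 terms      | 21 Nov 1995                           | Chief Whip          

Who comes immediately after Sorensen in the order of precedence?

Farouk

By parliamentary office: Ferreira, Andersen, Vance, Castillo and Sorensen (Chief Whip); then Farouk (Member).
Among Ferreira, Andersen, Vance, Castillo and Sorensen, by date first returned to the chamber (earlier first): Ferreira, Andersen and Vance (1 Mar 1990) before Castillo and Sorensen (11 Mar 1990).
Among Ferreira, Andersen and Vance, by date of appointment to current office (later first): Ferreira (16 Aug 2004) before Andersen and Vance (26 Nov 2001).
Andersen and Vance both have terms served 1 term, so the next rule applies.
Among Andersen and Vance, alphabetically by surname: Andersen before Vance.
Castillo and Sorensen both have date of appointment to current office 21 Nov 1995, so the next rule applies.
Castillo and Sorensen both have terms served 5 terms, so the next rule applies.
Among Castillo and Sorensen, alphabetically by surname: Castillo before Sorensen.
Order: Ferreira, Andersen, Vance, Castillo, Sorensen, Farouk.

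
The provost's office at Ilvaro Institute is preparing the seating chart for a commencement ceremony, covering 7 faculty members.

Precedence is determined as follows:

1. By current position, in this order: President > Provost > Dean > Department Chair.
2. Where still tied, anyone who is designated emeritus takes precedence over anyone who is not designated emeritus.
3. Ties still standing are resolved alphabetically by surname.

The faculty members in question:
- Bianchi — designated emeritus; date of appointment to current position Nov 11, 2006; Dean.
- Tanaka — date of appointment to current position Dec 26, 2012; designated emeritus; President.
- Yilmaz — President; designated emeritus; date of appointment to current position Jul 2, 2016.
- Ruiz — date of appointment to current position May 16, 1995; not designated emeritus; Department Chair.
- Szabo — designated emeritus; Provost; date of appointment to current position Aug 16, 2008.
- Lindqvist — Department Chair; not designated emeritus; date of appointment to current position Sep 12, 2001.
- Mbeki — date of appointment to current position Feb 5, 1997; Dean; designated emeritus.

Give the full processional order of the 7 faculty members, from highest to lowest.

By current position: Tanaka and Yilmaz (President); then Szabo (Provost); then Bianchi and Mbeki (Dean); then Lindqvist and Ruiz (Department Chair).
Tanaka and Yilmaz are each designated emeritus, so the next rule applies.
Among Tanaka and Yilmaz, alphabetically by surname: Tanaka before Yilmaz.
Bianchi and Mbeki are each designated emeritus, so the next rule applies.
Among Bianchi and Mbeki, alphabetically by surname: Bianchi before Mbeki.
Lindqvist and Ruiz are each not designated emeritus, so the next rule applies.
Among Lindqvist and Ruiz, alphabetically by surname: Lindqvist before Ruiz.
Full order: Tanaka, Yilmaz, Szabo, Bianchi, Mbeki, Lindqvist, Ruiz.

Tanaka, Yilmaz, Szabo, Bianchi, Mbeki, Lindqvist, Ruiz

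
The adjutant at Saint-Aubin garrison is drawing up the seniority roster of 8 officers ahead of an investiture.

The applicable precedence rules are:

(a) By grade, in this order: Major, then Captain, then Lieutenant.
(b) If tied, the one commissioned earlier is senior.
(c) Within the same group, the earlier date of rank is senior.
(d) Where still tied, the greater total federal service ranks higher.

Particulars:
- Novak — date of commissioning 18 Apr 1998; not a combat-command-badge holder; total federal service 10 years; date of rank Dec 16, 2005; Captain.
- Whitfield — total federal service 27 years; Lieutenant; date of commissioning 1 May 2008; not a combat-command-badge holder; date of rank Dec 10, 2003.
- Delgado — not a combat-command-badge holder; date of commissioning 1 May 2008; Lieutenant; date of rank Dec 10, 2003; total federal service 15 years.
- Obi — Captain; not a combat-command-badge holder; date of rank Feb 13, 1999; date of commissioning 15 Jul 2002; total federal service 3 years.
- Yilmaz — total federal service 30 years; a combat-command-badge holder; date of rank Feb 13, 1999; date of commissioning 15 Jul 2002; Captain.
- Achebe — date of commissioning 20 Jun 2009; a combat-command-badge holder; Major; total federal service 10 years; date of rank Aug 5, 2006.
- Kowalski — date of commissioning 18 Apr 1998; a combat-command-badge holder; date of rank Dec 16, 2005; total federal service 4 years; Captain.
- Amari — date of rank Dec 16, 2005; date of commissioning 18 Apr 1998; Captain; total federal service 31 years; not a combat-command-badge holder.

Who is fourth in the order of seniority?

Kowalski

By grade: Achebe (Major); then Amari, Novak, Kowalski, Yilmaz and Obi (Captain); then Whitfield and Delgado (Lieutenant).
Among Amari, Novak, Kowalski, Yilmaz and Obi, by date of commissioning (earlier first): Amari, Novak and Kowalski (18 Apr 1998) before Yilmaz and Obi (15 Jul 2002).
Amari, Novak and Kowalski all have date of rank Dec 16, 2005, so the next rule applies.
Among Amari, Novak and Kowalski, by total federal service (higher first): Amari (31 years) before Novak (10 years) before Kowalski (4 years).
Yilmaz and Obi both have date of rank Feb 13, 1999, so the next rule applies.
Among Yilmaz and Obi, by total federal service (higher first): Yilmaz (30 years) before Obi (3 years).
Whitfield and Delgado both have date of commissioning 1 May 2008, so the next rule applies.
Whitfield and Delgado both have date of rank Dec 10, 2003, so the next rule applies.
Among Whitfield and Delgado, by total federal service (higher first): Whitfield (27 years) before Delgado (15 years).
Order: Achebe, Amari, Novak, Kowalski, Yilmaz, Obi, Whitfield, Delgado.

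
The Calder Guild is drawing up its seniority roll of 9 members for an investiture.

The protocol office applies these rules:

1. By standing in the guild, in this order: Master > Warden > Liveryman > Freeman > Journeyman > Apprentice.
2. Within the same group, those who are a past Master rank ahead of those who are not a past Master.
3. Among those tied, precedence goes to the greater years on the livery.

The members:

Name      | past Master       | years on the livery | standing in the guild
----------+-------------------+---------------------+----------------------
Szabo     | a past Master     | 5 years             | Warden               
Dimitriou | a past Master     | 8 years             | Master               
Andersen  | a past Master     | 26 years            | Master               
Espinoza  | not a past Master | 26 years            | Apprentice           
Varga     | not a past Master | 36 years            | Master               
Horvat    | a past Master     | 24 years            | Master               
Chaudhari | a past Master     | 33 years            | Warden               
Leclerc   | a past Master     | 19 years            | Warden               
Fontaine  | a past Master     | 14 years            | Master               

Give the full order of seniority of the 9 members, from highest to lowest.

By standing in the guild: Andersen, Horvat, Fontaine, Dimitriou and Varga (Master); then Chaudhari, Leclerc and Szabo (Warden); then Espinoza (Apprentice).
Among Andersen, Horvat, Fontaine, Dimitriou and Varga, a past Master before not a past Master: Andersen, Horvat, Fontaine and Dimitriou (a past Master) before Varga (not a past Master).
Among Andersen, Horvat, Fontaine and Dimitriou, by years on the livery (higher first): Andersen (26 years) before Horvat (24 years) before Fontaine (14 years) before Dimitriou (8 years).
Chaudhari, Leclerc and Szabo are each a past Master, so the next rule applies.
Among Chaudhari, Leclerc and Szabo, by years on the livery (higher first): Chaudhari (33 years) before Leclerc (19 years) before Szabo (5 years).
Full order: Andersen, Horvat, Fontaine, Dimitriou, Varga, Chaudhari, Leclerc, Szabo, Espinoza.

Andersen, Horvat, Fontaine, Dimitriou, Varga, Chaudhari, Leclerc, Szabo, Espinoza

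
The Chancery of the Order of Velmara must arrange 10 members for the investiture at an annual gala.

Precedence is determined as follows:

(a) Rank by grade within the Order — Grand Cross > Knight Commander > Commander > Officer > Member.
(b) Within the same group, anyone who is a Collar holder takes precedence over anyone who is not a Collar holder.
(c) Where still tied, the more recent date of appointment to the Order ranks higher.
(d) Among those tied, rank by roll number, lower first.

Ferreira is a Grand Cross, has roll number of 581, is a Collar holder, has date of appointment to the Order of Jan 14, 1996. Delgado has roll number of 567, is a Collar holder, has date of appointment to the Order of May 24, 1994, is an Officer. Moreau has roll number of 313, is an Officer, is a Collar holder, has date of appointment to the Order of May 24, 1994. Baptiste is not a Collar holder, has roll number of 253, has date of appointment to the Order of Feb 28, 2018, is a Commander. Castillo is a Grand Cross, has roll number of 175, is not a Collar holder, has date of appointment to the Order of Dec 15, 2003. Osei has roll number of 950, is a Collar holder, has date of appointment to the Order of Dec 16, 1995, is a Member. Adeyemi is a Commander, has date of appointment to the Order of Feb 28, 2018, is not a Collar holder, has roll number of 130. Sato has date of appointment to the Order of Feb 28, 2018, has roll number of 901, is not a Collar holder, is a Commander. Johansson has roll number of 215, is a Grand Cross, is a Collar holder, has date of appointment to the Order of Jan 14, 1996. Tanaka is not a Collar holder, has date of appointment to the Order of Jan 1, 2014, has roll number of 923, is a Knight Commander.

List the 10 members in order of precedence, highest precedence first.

By grade within the Order: Johansson, Ferreira and Castillo (Grand Cross); then Tanaka (Knight Commander); then Adeyemi, Baptiste and Sato (Commander); then Moreau and Delgado (Officer); then Osei (Member).
Among Johansson, Ferreira and Castillo, a Collar holder before not a Collar holder: Johansson and Ferreira (a Collar holder) before Castillo (not a Collar holder).
Johansson and Ferreira both have date of appointment to the Order Jan 14, 1996, so the next rule applies.
Among Johansson and Ferreira, by roll number (lower first): Johansson (215) before Ferreira (581).
Adeyemi, Baptiste and Sato are each not a Collar holder, so the next rule applies.
Adeyemi, Baptiste and Sato all have date of appointment to the Order Feb 28, 2018, so the next rule applies.
Among Adeyemi, Baptiste and Sato, by roll number (lower first): Adeyemi (130) before Baptiste (253) before Sato (901).
Moreau and Delgado are each a Collar holder, so the next rule applies.
Moreau and Delgado both have date of appointment to the Order May 24, 1994, so the next rule applies.
Among Moreau and Delgado, by roll number (lower first): Moreau (313) before Delgado (567).
Full order: Johansson, Ferreira, Castillo, Tanaka, Adeyemi, Baptiste, Sato, Moreau, Delgado, Osei.

Johansson, Ferreira, Castillo, Tanaka, Adeyemi, Baptiste, Sato, Moreau, Delgado, Osei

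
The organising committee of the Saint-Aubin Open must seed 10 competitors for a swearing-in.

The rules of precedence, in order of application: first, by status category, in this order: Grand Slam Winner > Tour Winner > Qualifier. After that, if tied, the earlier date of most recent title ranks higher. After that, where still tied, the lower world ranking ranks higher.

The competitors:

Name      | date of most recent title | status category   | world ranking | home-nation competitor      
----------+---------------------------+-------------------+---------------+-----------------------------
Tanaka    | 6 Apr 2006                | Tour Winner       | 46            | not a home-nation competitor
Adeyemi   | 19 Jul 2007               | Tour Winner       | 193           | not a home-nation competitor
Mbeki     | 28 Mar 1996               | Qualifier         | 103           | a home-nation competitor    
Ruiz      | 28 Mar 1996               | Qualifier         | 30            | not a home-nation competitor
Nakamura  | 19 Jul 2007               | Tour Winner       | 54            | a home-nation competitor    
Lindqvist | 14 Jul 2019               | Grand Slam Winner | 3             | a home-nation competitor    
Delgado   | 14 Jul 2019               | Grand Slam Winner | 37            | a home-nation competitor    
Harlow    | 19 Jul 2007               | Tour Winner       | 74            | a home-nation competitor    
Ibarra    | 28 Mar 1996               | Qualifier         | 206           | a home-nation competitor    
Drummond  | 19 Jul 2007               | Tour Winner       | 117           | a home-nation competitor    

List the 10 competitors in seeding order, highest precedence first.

Lindqvist, Delgado, Tanaka, Nakamura, Harlow, Drummond, Adeyemi, Ruiz, Mbeki, Ibarra

By status category: Lindqvist and Delgado (Grand Slam Winner); then Tanaka, Nakamura, Harlow, Drummond and Adeyemi (Tour Winner); then Ruiz, Mbeki and Ibarra (Qualifier).
Lindqvist and Delgado both have date of most recent title 14 Jul 2019, so the next rule applies.
Among Lindqvist and Delgado, by world ranking (lower first): Lindqvist (3) before Delgado (37).
Among Tanaka, Nakamura, Harlow, Drummond and Adeyemi, by date of most recent title (earlier first): Tanaka (6 Apr 2006) before Nakamura, Harlow, Drummond and Adeyemi (19 Jul 2007).
Among Nakamura, Harlow, Drummond and Adeyemi, by world ranking (lower first): Nakamura (54) before Harlow (74) before Drummond (117) before Adeyemi (193).
Ruiz, Mbeki and Ibarra all have date of most recent title 28 Mar 1996, so the next rule applies.
Among Ruiz, Mbeki and Ibarra, by world ranking (lower first): Ruiz (30) before Mbeki (103) before Ibarra (206).
Full order: Lindqvist, Delgado, Tanaka, Nakamura, Harlow, Drummond, Adeyemi, Ruiz, Mbeki, Ibarra.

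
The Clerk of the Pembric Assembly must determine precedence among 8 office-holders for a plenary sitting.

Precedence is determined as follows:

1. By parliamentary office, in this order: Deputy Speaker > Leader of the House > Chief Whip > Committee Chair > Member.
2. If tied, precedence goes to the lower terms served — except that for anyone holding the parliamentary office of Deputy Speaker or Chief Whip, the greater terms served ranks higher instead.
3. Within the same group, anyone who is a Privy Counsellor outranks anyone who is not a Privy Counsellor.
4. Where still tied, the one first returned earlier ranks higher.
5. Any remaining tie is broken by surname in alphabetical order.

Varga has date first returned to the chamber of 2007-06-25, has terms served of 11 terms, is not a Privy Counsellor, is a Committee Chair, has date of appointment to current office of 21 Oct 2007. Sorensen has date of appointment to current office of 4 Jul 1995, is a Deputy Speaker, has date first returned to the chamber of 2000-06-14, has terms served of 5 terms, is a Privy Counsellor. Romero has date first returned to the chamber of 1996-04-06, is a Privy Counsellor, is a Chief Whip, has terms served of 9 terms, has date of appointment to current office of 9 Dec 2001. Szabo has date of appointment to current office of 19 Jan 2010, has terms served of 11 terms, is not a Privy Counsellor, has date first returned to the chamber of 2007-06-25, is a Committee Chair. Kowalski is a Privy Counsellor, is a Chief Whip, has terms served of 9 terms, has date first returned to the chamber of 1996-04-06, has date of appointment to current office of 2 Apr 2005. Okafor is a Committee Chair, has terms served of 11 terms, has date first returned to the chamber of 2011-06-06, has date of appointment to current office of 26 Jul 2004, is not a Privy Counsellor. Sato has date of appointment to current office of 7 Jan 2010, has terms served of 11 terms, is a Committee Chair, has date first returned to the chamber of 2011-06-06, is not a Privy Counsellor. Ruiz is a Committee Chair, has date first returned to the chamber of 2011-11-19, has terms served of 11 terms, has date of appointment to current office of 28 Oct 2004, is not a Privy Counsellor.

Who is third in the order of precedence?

Romero

By parliamentary office: Sorensen (Deputy Speaker); then Kowalski and Romero (Chief Whip); then Szabo, Varga, Okafor, Sato and Ruiz (Committee Chair).
Kowalski and Romero both have terms served 9 terms, so the next rule applies.
Kowalski and Romero are each a Privy Counsellor, so the next rule applies.
Kowalski and Romero both have date first returned to the chamber 1996-04-06, so the next rule applies.
Among Kowalski and Romero, alphabetically by surname: Kowalski before Romero.
Szabo, Varga, Okafor, Sato and Ruiz all have terms served 11 terms, so the next rule applies.
Szabo, Varga, Okafor, Sato and Ruiz are each not a Privy Counsellor, so the next rule applies.
Among Szabo, Varga, Okafor, Sato and Ruiz, by date first returned to the chamber (earlier first): Szabo and Varga (2007-06-25) before Okafor and Sato (2011-06-06) before Ruiz (2011-11-19).
Among Szabo and Varga, alphabetically by surname: Szabo before Varga.
Among Okafor and Sato, alphabetically by surname: Okafor before Sato.
Order: Sorensen, Kowalski, Romero, Szabo, Varga, Okafor, Sato, Ruiz.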